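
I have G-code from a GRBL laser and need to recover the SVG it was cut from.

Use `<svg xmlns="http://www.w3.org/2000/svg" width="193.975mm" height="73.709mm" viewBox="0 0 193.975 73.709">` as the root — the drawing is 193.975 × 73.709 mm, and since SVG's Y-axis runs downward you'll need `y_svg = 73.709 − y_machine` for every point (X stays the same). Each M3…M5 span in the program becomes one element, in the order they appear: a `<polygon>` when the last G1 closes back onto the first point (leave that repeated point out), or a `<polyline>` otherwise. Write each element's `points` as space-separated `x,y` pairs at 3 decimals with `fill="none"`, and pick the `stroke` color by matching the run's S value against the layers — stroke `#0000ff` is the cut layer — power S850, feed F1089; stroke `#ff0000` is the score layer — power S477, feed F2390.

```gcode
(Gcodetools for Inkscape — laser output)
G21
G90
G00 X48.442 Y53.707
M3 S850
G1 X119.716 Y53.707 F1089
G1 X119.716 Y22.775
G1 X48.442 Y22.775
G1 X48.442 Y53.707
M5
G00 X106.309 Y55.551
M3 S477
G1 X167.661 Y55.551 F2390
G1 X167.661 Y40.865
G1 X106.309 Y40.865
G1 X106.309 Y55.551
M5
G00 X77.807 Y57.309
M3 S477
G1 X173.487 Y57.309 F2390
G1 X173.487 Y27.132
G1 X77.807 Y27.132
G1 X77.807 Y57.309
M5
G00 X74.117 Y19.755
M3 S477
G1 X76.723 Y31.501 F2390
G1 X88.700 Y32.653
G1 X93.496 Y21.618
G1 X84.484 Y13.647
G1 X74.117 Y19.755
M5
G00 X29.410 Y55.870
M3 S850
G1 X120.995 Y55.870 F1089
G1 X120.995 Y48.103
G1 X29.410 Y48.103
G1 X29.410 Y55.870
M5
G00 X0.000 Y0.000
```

Each laser-on run becomes one SVG element. Flip Y back into SVG space with y_svg = 73.709 − y_machine.

Run 1: the run's S850 means `#0000ff` (cut). The run returns to its start, so emit a `<polygon>` with points (Y-flipped): 48.442,20.002 119.716,20.002 119.716,50.934 48.442,50.934.

Run 2: power S477 maps to stroke `#ff0000` (score). The run returns to its start, so emit a `<polygon>` with points (Y-flipped): 106.309,18.158 167.661,18.158 167.661,32.844 106.309,32.844.

Run 3: S477 ⇒ score layer `#ff0000`. The run returns to its start, so emit a `<polygon>` with points (Y-flipped): 77.807,16.400 173.487,16.400 173.487,46.577 77.807,46.577.

Run 4: power S477 maps to stroke `#ff0000` (score). The run returns to its start, so emit a `<polygon>` with points (Y-flipped): 74.117,53.954 76.723,42.208 88.700,41.056 93.496,52.091 84.484,60.062.

Run 5: the run's S850 means `#0000ff` (cut). The run returns to its start, so emit a `<polygon>` with points (Y-flipped): 29.410,17.839 120.995,17.839 120.995,25.606 29.410,25.606.

<svg xmlns="http://www.w3.org/2000/svg" width="193.975mm" height="73.709mm" viewBox="0 0 193.975 73.709">
  <polygon points="48.442,20.002 119.716,20.002 119.716,50.934 48.442,50.934" fill="none" stroke="#0000ff"/>
  <polygon points="106.309,18.158 167.661,18.158 167.661,32.844 106.309,32.844" fill="none" stroke="#ff0000"/>
  <polygon points="77.807,16.400 173.487,16.400 173.487,46.577 77.807,46.577" fill="none" stroke="#ff0000"/>
  <polygon points="74.117,53.954 76.723,42.208 88.700,41.056 93.496,52.091 84.484,60.062" fill="none" stroke="#ff0000"/>
  <polygon points="29.410,17.839 120.995,17.839 120.995,25.606 29.410,25.606" fill="none" stroke="#0000ff"/>
</svg>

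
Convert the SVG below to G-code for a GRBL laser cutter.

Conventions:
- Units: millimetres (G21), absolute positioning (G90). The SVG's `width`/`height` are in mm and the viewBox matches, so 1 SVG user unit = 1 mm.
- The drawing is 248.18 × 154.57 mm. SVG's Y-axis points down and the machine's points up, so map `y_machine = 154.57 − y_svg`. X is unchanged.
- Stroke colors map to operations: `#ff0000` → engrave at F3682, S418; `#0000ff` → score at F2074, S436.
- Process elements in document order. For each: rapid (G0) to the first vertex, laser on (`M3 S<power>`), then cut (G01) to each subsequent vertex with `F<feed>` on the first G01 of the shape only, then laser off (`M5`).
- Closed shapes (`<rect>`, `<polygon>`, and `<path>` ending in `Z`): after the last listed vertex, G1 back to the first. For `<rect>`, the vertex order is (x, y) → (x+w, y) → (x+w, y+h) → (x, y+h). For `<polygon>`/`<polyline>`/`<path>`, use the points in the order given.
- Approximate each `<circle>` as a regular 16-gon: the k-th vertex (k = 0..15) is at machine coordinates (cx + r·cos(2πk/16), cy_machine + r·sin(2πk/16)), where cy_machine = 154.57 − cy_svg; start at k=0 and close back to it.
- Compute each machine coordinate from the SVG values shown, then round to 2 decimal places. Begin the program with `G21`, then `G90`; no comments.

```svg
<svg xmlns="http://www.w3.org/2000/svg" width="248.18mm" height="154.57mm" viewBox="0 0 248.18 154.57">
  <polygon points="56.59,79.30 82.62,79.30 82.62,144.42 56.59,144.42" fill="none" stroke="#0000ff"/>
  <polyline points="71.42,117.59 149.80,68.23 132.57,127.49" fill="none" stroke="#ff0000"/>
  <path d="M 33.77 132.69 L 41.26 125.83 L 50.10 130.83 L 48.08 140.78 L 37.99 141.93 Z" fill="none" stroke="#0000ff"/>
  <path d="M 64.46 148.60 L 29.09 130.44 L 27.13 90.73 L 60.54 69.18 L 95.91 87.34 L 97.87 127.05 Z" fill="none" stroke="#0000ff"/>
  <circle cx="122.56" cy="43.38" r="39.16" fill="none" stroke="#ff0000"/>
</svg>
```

G21
G90
G0 X56.59 Y75.27
M3 S436
G01 X82.62 Y75.27 F2074
G01 X82.62 Y10.15
G01 X56.59 Y10.15
G01 X56.59 Y75.27
M5
G0 X71.42 Y36.98
M3 S418
G01 X149.80 Y86.34 F3682
G01 X132.57 Y27.08
M5
G0 X33.77 Y21.88
M3 S436
G01 X41.26 Y28.74 F2074
G01 X50.10 Y23.74
G01 X48.08 Y13.79
G01 X37.99 Y12.64
G01 X33.77 Y21.88
M5
G0 X64.46 Y5.97
M3 S436
G01 X29.09 Y24.13 F2074
G01 X27.13 Y63.84
G01 X60.54 Y85.39
G01 X95.91 Y67.23
G01 X97.87 Y27.52
G01 X64.46 Y5.97
M5
G0 X161.72 Y111.19
M3 S418
G01 X158.74 Y126.18 F3682
G01 X150.25 Y138.88
G01 X137.55 Y147.37
G01 X122.56 Y150.35
G01 X107.57 Y147.37
G01 X94.87 Y138.88
G01 X86.38 Y126.18
G01 X83.40 Y111.19
G01 X86.38 Y96.20
G01 X94.87 Y83.50
G01 X107.57 Y75.01
G01 X122.56 Y72.03
G01 X137.55 Y75.01
G01 X150.25 Y83.50
G01 X158.74 Y96.20
G01 X161.72 Y111.19
M5

1 u = 1 mm; y_m = 154.57 − y.

[1] `<polygon>` rectangle, #0000ff→score S436 F2074: (56.59,75.27) → (82.62,75.27) → (82.62,10.15) → (56.59,10.15) → (56.59,75.27) (closed)

[2] `<polyline>` open polyline, #ff0000→engrave S418 F3682: (71.42,36.98) → (149.80,86.34) → (132.57,27.08)

[3] `<path>` regular polygon, #0000ff→score S436 F2074: (33.77,21.88) → (41.26,28.74) → (50.10,23.74) → (48.08,13.79) → (37.99,12.64) → (33.77,21.88) (closed)

[4] `<path>` regular polygon, #0000ff→score S436 F2074: (64.46,5.97) → (29.09,24.13) → (27.13,63.84) → (60.54,85.39) → (95.91,67.23) → (97.87,27.52) → (64.46,5.97) (closed)

[5] `<circle>` circle, #ff0000→engrave S418 F3682: (161.72,111.19) → (158.74,126.18) → (150.25,138.88) → (137.55,147.37) → (122.56,150.35) → (107.57,147.37) → (94.87,138.88) → (86.38,126.18) → (83.40,111.19) → (86.38,96.20) → (94.87,83.50) → (107.57,75.01) → (122.56,72.03) → (137.55,75.01) → (150.25,83.50) → (158.74,96.20) → (161.72,111.19) (closed)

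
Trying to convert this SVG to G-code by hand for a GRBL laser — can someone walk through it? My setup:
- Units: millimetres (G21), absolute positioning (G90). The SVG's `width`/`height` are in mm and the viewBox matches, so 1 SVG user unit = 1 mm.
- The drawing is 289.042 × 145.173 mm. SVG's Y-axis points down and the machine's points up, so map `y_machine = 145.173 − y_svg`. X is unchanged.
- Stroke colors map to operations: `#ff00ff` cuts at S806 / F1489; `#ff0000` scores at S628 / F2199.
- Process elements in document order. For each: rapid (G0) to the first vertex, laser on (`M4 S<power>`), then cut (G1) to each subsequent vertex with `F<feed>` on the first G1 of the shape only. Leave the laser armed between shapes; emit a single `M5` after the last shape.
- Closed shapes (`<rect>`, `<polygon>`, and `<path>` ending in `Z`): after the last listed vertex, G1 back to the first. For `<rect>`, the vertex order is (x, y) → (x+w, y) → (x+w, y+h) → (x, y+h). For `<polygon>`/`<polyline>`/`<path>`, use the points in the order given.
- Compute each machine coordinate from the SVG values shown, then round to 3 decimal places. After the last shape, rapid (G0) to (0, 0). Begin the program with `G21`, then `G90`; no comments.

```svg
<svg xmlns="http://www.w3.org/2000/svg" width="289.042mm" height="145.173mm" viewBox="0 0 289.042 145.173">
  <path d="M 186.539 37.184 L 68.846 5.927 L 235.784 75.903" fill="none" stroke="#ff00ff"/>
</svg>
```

viewBox `0 0 289.042 145.173` with mm width/height → 1 unit = 1 mm. Flip: y_m = 145.173 − y_svg.

**Shape 1** — `<path>` open polyline, stroke `#ff00ff` → cut (S806, F1489). Machine vertices: (186.539,107.989) → (68.846,139.246) → (235.784,69.270). Open path.

G21
G90
G0 X186.539 Y107.989
M4 S806
G1 X68.846 Y139.246 F1489
G1 X235.784 Y69.270
M5
G0 X0.000 Y0.000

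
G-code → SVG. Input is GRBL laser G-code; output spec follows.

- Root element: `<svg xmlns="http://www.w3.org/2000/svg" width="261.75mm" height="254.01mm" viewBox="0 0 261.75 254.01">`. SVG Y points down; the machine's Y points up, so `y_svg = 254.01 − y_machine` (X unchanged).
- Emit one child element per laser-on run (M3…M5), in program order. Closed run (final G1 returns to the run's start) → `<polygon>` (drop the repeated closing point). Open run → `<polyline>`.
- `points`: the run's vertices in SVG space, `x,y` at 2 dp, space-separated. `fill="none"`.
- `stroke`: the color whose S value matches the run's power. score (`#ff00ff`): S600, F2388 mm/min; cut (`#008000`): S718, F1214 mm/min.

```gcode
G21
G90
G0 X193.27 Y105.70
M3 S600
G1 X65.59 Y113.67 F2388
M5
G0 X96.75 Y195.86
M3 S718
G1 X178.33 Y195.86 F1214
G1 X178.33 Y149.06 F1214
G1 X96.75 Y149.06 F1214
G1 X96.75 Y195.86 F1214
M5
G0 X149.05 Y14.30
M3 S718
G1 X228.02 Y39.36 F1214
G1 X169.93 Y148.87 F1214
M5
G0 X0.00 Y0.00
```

y_svg = 254.01 − y_m.

[1] S600→`#ff00ff` (score); open run; points: 193.27,148.31 65.59,140.34

[2] S718→`#008000` (cut); closed run; points: 96.75,58.15 178.33,58.15 178.33,104.95 96.75,104.95

[3] S718→`#008000` (cut); open run; points: 149.05,239.71 228.02,214.65 169.93,105.14

<svg xmlns="http://www.w3.org/2000/svg" width="261.75mm" height="254.01mm" viewBox="0 0 261.75 254.01">
  <polyline points="193.27,148.31 65.59,140.34" fill="none" stroke="#ff00ff"/>
  <polygon points="96.75,58.15 178.33,58.15 178.33,104.95 96.75,104.95" fill="none" stroke="#008000"/>
  <polyline points="149.05,239.71 228.02,214.65 169.93,105.14" fill="none" stroke="#008000"/>
</svg>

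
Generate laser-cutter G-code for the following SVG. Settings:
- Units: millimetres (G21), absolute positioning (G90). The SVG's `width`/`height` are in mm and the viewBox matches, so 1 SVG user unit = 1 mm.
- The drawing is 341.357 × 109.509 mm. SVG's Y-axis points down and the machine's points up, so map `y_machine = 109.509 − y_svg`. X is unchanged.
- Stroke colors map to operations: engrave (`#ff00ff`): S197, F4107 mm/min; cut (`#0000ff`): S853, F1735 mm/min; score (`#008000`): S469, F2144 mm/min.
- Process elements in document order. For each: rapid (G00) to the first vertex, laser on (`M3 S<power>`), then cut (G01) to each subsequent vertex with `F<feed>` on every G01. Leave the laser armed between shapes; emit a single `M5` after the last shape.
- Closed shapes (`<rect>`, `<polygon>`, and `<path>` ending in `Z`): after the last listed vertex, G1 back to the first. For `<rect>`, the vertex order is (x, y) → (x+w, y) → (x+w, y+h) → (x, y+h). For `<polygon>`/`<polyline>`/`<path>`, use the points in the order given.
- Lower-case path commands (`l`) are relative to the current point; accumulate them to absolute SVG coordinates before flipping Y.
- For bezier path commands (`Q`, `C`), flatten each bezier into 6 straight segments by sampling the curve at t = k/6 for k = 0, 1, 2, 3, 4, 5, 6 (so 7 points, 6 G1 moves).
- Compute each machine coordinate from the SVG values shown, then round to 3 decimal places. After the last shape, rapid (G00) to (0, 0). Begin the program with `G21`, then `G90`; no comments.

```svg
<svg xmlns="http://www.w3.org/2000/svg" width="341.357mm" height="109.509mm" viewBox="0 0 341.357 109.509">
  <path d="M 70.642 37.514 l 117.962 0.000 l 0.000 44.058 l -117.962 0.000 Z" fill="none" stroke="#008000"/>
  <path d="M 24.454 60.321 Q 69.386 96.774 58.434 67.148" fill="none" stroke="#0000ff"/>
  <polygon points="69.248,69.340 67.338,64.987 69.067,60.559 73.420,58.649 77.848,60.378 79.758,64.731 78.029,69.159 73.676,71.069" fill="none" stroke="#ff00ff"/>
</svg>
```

viewBox `0 0 341.357 109.509` with mm width/height → 1 unit = 1 mm. Flip: y_m = 109.509 − y_svg.

**Shape 1** — `<path>` rectangle, stroke `#008000` → score (S469, F2144). Machine vertices: (70.642,71.995) → (188.604,71.995) → (188.604,27.937) → (70.642,27.937) → (70.642,71.995). Closed: final G1 returns to the first vertex.

**Shape 2** — `<path>` quadratic bezier, stroke `#0000ff` → cut (S853, F1735). Control points (SVG): P0=(24.454,60.321), P1=(69.386,96.774), P2=(58.434,67.148); sampled at t=k/6. Machine vertices: (24.454,49.188) → (37.879,38.873) → (48.199,32.228) → (55.415,29.255) → (59.526,29.952) → (60.532,34.321) → (58.434,42.361). Open path.

**Shape 3** — `<polygon>` regular polygon, stroke `#ff00ff` → engrave (S197, F4107). Machine vertices: (69.248,40.169) → (67.338,44.522) → (69.067,48.950) → (73.420,50.860) → (77.848,49.131) → (79.758,44.778) → (78.029,40.350) → (73.676,38.440) → (69.248,40.169). Closed: final G1 returns to the first vertex.

G21
G90
G00 X70.642 Y71.995
M3 S469
G01 X188.604 Y71.995 F2144
G01 X188.604 Y27.937 F2144
G01 X70.642 Y27.937 F2144
G01 X70.642 Y71.995 F2144
G00 X24.454 Y49.188
M3 S853
G01 X37.879 Y38.873 F1735
G01 X48.199 Y32.228 F1735
G01 X55.415 Y29.255 F1735
G01 X59.526 Y29.952 F1735
G01 X60.532 Y34.321 F1735
G01 X58.434 Y42.361 F1735
G00 X69.248 Y40.169
M3 S197
G01 X67.338 Y44.522 F4107
G01 X69.067 Y48.950 F4107
G01 X73.420 Y50.860 F4107
G01 X77.848 Y49.131 F4107
G01 X79.758 Y44.778 F4107
G01 X78.029 Y40.350 F4107
G01 X73.676 Y38.440 F4107
G01 X69.248 Y40.169 F4107
M5
G00 X0.000 Y0.000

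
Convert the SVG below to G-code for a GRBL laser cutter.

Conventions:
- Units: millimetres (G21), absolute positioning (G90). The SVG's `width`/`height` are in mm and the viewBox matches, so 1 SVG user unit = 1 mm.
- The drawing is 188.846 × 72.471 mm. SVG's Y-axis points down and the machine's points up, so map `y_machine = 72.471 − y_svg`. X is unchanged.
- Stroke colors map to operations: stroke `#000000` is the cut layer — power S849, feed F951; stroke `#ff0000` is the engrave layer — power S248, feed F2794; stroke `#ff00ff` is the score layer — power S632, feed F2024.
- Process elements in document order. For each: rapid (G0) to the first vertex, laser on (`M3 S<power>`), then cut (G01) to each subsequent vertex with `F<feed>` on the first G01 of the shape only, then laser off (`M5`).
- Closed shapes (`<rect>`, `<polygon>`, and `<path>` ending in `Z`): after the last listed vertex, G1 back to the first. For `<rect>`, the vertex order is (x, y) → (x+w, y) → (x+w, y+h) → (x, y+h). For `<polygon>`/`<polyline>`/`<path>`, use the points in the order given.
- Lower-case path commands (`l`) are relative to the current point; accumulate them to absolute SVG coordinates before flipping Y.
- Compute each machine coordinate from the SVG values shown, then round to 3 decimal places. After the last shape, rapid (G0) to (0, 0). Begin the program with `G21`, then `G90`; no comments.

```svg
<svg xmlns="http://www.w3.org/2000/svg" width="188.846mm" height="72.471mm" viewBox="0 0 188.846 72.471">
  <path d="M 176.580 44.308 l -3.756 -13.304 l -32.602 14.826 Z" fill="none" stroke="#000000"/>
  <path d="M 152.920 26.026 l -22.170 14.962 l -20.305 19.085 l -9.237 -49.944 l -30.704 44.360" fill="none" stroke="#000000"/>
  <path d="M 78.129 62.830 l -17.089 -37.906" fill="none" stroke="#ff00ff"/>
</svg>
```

G21
G90
G0 X176.580 Y28.163
M3 S849
G01 X172.824 Y41.467 F951
G01 X140.222 Y26.641
G01 X176.580 Y28.163
M5
G0 X152.920 Y46.445
M3 S849
G01 X130.750 Y31.483 F951
G01 X110.445 Y12.398
G01 X101.208 Y62.342
G01 X70.504 Y17.982
M5
G0 X78.129 Y9.641
M3 S632
G01 X61.040 Y47.547 F2024
M5
G0 X0.000 Y0.000

viewBox `0 0 188.846 72.471` with mm width/height → 1 unit = 1 mm. Flip: y_m = 72.471 − y_svg.

**Shape 1** — `<path>` closed polygon, stroke `#000000` → cut (S849, F951). Machine vertices: (176.580,28.163) → (172.824,41.467) → (140.222,26.641) → (176.580,28.163). Closed: final G1 returns to the first vertex.

**Shape 2** — `<path>` open polyline, stroke `#000000` → cut (S849, F951). Machine vertices: (152.920,46.445) → (130.750,31.483) → (110.445,12.398) → (101.208,62.342) → (70.504,17.982). Open path.

**Shape 3** — `<path>` line segment, stroke `#ff00ff` → score (S632, F2024). Machine vertices: (78.129,9.641) → (61.040,47.547). Open path.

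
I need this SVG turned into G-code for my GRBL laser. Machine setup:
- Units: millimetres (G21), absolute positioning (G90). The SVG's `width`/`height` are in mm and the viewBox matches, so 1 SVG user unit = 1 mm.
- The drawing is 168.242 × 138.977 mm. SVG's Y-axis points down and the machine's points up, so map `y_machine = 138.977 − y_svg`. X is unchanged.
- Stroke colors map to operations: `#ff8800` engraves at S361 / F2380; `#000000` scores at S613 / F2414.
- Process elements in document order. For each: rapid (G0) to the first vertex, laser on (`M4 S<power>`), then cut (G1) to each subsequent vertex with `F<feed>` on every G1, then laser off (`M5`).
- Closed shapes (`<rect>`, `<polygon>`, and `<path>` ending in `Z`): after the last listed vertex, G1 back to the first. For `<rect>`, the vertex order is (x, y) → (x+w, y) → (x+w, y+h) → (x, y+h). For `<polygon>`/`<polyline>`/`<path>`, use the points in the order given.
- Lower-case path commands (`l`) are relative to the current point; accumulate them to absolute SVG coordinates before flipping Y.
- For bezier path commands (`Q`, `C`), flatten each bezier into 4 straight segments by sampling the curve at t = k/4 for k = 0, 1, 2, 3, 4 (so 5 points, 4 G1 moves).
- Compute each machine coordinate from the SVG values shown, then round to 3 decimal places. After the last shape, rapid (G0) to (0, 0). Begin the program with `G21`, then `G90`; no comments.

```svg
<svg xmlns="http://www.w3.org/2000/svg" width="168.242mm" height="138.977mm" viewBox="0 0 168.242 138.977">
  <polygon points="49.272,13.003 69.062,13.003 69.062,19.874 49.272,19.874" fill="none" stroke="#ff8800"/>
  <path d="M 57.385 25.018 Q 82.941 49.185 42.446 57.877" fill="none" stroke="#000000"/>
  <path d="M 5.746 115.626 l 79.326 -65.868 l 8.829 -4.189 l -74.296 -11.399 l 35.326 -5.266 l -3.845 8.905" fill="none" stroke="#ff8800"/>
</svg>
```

1 u = 1 mm; y_m = 138.977 − y.

[1] `<polygon>` rectangle, #ff8800→engrave S361 F2380: (49.272,125.974) → (69.062,125.974) → (69.062,119.103) → (49.272,119.103) → (49.272,125.974) (closed)

[2] `<path>` quadratic bezier, #000000→score S613 F2414: (57.385,113.959) → (66.035,102.843) → (66.428,93.661) → (58.565,86.413) → (42.446,81.100)

[3] `<path>` open polyline, #ff8800→engrave S361 F2380: (5.746,23.351) → (85.072,89.219) → (93.901,93.408) → (19.605,104.807) → (54.931,110.073) → (51.086,101.168)

G21
G90
G0 X49.272 Y125.974
M4 S361
G1 X69.062 Y125.974 F2380
G1 X69.062 Y119.103 F2380
G1 X49.272 Y119.103 F2380
G1 X49.272 Y125.974 F2380
M5
G0 X57.385 Y113.959
M4 S613
G1 X66.035 Y102.843 F2414
G1 X66.428 Y93.661 F2414
G1 X58.565 Y86.413 F2414
G1 X42.446 Y81.100 F2414
M5
G0 X5.746 Y23.351
M4 S361
G1 X85.072 Y89.219 F2380
G1 X93.901 Y93.408 F2380
G1 X19.605 Y104.807 F2380
G1 X54.931 Y110.073 F2380
G1 X51.086 Y101.168 F2380
M5
G0 X0.000 Y0.000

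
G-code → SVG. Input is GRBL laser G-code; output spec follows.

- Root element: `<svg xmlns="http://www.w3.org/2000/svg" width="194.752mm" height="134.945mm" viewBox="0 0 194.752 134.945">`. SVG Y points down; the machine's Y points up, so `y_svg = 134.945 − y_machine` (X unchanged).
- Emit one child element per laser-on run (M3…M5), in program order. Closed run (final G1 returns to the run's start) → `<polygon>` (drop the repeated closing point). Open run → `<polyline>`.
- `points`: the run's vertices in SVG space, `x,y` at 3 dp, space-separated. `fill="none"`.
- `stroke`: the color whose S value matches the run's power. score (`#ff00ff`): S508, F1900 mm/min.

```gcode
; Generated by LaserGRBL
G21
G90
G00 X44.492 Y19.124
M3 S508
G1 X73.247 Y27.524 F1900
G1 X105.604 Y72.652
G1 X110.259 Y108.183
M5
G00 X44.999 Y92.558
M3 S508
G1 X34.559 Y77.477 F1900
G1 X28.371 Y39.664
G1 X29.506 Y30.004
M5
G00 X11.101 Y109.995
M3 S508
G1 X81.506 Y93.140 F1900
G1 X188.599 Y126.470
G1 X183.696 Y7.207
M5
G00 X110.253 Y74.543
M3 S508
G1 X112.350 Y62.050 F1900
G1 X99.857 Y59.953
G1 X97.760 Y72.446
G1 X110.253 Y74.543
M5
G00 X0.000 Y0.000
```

<svg xmlns="http://www.w3.org/2000/svg" width="194.752mm" height="134.945mm" viewBox="0 0 194.752 134.945">
  <polyline points="44.492,115.821 73.247,107.421 105.604,62.293 110.259,26.762" fill="none" stroke="#ff00ff"/>
  <polyline points="44.999,42.387 34.559,57.468 28.371,95.281 29.506,104.941" fill="none" stroke="#ff00ff"/>
  <polyline points="11.101,24.950 81.506,41.805 188.599,8.475 183.696,127.738" fill="none" stroke="#ff00ff"/>
  <polygon points="110.253,60.402 112.350,72.895 99.857,74.992 97.760,62.499" fill="none" stroke="#ff00ff"/>
</svg>

Machine Y-up, SVG Y-down with viewBox height 134.945, so y_svg = 134.945 − y_machine; X carries over. Every run uses S508, so all elements get stroke `#ff00ff` (score).

Run 1: The run is open, so emit a `<polyline>` with points (Y-flipped): 44.492,115.821 73.247,107.421 105.604,62.293 110.259,26.762.

Run 2: The run is open, so emit a `<polyline>` with points (Y-flipped): 44.999,42.387 34.559,57.468 28.371,95.281 29.506,104.941.

Run 3: The run is open, so emit a `<polyline>` with points (Y-flipped): 11.101,24.950 81.506,41.805 188.599,8.475 183.696,127.738.

Run 4: The run returns to its start, so emit a `<polygon>` with points (Y-flipped): 110.253,60.402 112.350,72.895 99.857,74.992 97.760,62.499.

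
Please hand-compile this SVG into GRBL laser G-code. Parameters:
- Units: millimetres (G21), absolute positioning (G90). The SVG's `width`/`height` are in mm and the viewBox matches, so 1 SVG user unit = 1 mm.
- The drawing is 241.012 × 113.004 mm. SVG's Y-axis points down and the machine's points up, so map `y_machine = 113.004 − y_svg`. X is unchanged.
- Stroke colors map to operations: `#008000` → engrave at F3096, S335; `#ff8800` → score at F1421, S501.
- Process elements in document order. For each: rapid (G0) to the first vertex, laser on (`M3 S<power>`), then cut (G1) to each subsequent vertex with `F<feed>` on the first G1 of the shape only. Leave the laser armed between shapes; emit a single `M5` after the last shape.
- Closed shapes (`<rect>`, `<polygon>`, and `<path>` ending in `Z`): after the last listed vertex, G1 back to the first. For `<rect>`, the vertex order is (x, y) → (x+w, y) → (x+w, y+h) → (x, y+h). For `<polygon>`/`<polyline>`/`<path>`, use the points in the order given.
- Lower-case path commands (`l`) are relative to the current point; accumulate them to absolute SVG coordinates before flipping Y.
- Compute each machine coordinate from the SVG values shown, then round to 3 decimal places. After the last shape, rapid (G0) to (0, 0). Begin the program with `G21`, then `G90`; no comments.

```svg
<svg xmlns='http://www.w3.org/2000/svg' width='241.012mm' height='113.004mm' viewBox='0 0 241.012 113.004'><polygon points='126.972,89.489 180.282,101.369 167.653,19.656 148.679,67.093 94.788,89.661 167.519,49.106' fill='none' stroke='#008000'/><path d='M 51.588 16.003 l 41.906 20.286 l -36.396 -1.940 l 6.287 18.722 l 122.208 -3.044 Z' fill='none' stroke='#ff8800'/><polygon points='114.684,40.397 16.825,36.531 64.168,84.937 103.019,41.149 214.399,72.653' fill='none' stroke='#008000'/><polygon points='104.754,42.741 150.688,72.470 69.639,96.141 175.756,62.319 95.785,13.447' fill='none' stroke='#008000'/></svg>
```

G21
G90
G0 X126.972 Y23.515
M3 S335
G1 X180.282 Y11.635 F3096
G1 X167.653 Y93.348
G1 X148.679 Y45.911
G1 X94.788 Y23.343
G1 X167.519 Y63.898
G1 X126.972 Y23.515
G0 X51.588 Y97.001
M3 S501
G1 X93.494 Y76.715 F1421
G1 X57.098 Y78.655
G1 X63.385 Y59.933
G1 X185.593 Y62.977
G1 X51.588 Y97.001
G0 X114.684 Y72.607
M3 S335
G1 X16.825 Y76.473 F3096
G1 X64.168 Y28.067
G1 X103.019 Y71.855
G1 X214.399 Y40.351
G1 X114.684 Y72.607
G0 X104.754 Y70.263
M3 S335
G1 X150.688 Y40.534 F3096
G1 X69.639 Y16.863
G1 X175.756 Y50.685
G1 X95.785 Y99.557
G1 X104.754 Y70.263
M5
G0 X0.000 Y0.000

viewBox `0 0 241.012 113.004` with mm width/height → 1 unit = 1 mm. Flip: y_m = 113.004 − y_svg.

**Shape 1** — `<polygon>` closed polygon, stroke `#008000` → engrave (S335, F3096). Machine vertices: (126.972,23.515) → (180.282,11.635) → (167.653,93.348) → (148.679,45.911) → (94.788,23.343) → (167.519,63.898) → (126.972,23.515). Closed: final G1 returns to the first vertex.

**Shape 2** — `<path>` closed polygon, stroke `#ff8800` → score (S501, F1421). Machine vertices: (51.588,97.001) → (93.494,76.715) → (57.098,78.655) → (63.385,59.933) → (185.593,62.977) → (51.588,97.001). Closed: final G1 returns to the first vertex.

**Shape 3** — `<polygon>` closed polygon, stroke `#008000` → engrave (S335, F3096). Machine vertices: (114.684,72.607) → (16.825,76.473) → (64.168,28.067) → (103.019,71.855) → (214.399,40.351) → (114.684,72.607). Closed: final G1 returns to the first vertex.

**Shape 4** — `<polygon>` closed polygon, stroke `#008000` → engrave (S335, F3096). Machine vertices: (104.754,70.263) → (150.688,40.534) → (69.639,16.863) → (175.756,50.685) → (95.785,99.557) → (104.754,70.263). Closed: final G1 returns to the first vertex.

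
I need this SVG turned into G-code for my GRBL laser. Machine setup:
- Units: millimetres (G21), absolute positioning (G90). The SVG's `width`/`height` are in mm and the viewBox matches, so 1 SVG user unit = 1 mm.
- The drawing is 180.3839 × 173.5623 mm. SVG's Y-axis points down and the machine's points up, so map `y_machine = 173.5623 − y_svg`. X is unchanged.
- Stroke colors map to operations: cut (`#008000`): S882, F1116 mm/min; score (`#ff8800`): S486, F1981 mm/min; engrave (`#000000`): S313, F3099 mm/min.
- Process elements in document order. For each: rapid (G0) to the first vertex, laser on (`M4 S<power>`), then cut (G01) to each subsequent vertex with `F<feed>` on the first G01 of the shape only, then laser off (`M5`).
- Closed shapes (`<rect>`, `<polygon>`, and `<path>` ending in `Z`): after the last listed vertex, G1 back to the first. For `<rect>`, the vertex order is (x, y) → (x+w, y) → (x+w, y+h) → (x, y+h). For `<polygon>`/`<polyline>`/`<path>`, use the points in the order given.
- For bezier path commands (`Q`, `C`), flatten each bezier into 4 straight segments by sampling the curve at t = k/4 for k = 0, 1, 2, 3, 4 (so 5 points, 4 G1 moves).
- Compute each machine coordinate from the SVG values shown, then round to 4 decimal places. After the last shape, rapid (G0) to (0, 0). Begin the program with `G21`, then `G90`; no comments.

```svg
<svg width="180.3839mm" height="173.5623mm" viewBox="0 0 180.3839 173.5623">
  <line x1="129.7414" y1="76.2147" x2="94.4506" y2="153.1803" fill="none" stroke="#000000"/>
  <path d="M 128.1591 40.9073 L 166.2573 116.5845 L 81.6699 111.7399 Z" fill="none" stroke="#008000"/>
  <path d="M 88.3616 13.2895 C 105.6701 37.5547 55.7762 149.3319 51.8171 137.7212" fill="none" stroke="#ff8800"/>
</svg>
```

G21
G90
G0 X129.7414 Y97.3476
M4 S313
G01 X94.4506 Y20.3820 F3099
M5
G0 X128.1591 Y132.6550
M4 S882
G01 X166.2573 Y56.9778 F1116
G01 X81.6699 Y61.8224
G01 X128.1591 Y132.6550
M5
G0 X88.3616 Y160.2728
M4 S486
G01 X90.5103 Y128.9607 F1981
G01 X78.0647 Y84.6035
G01 X61.6314 Y46.9730
G01 X51.8171 Y35.8411
M5
G0 X0.0000 Y0.0000

viewBox `0 0 180.3839 173.5623` with mm width/height → 1 unit = 1 mm. Flip: y_m = 173.5623 − y_svg.

**Shape 1** — `<line>` line segment, stroke `#000000` → engrave (S313, F3099). Machine vertices: (129.7414,97.3476) → (94.4506,20.3820). Open path.

**Shape 2** — `<path>` regular polygon, stroke `#008000` → cut (S882, F1116). Machine vertices: (128.1591,132.6550) → (166.2573,56.9778) → (81.6699,61.8224) → (128.1591,132.6550). Closed: final G1 returns to the first vertex.

**Shape 3** — `<path>` cubic bezier, stroke `#ff8800` → score (S486, F1981). Control points (SVG): P0=(88.3616,13.2895), P1=(105.6701,37.5547), P2=(55.7762,149.3319), P3=(51.8171,137.7212); sampled at t=k/4. Machine vertices: (88.3616,160.2728) → (90.5103,128.9607) → (78.0647,84.6035) → (61.6314,46.9730) → (51.8171,35.8411). Open path.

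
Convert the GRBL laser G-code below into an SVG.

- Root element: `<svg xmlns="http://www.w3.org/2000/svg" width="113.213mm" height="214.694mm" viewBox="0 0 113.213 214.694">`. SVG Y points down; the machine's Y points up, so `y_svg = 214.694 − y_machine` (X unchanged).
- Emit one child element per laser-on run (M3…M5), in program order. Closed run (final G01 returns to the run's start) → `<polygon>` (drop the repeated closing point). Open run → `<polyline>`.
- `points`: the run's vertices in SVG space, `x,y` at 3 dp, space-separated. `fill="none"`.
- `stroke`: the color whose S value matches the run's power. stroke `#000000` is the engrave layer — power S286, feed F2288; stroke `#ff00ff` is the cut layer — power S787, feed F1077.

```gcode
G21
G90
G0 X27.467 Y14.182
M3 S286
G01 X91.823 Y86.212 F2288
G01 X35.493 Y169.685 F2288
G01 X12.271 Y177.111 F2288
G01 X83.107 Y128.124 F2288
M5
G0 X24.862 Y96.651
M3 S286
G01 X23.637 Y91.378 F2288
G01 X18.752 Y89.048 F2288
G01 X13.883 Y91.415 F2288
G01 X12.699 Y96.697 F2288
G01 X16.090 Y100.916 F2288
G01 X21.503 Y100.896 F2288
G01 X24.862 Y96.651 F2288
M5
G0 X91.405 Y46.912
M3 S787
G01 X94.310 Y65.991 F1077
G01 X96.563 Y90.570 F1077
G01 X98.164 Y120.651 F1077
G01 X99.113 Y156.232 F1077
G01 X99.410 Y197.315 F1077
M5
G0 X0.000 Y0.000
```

y_svg = 214.694 − y_m.

[1] S286→`#000000` (engrave); open run; points: 27.467,200.512 91.823,128.482 35.493,45.009 12.271,37.583 83.107,86.570

[2] S286→`#000000` (engrave); closed run; points: 24.862,118.043 23.637,123.316 18.752,125.646 13.883,123.279 12.699,117.997 16.090,113.778 21.503,113.798

[3] S787→`#ff00ff` (cut); open run; points: 91.405,167.782 94.310,148.703 96.563,124.124 98.164,94.043 99.113,58.462 99.410,17.379

<svg xmlns="http://www.w3.org/2000/svg" width="113.213mm" height="214.694mm" viewBox="0 0 113.213 214.694">
  <polyline points="27.467,200.512 91.823,128.482 35.493,45.009 12.271,37.583 83.107,86.570" fill="none" stroke="#000000"/>
  <polygon points="24.862,118.043 23.637,123.316 18.752,125.646 13.883,123.279 12.699,117.997 16.090,113.778 21.503,113.798" fill="none" stroke="#000000"/>
  <polyline points="91.405,167.782 94.310,148.703 96.563,124.124 98.164,94.043 99.113,58.462 99.410,17.379" fill="none" stroke="#ff00ff"/>
</svg>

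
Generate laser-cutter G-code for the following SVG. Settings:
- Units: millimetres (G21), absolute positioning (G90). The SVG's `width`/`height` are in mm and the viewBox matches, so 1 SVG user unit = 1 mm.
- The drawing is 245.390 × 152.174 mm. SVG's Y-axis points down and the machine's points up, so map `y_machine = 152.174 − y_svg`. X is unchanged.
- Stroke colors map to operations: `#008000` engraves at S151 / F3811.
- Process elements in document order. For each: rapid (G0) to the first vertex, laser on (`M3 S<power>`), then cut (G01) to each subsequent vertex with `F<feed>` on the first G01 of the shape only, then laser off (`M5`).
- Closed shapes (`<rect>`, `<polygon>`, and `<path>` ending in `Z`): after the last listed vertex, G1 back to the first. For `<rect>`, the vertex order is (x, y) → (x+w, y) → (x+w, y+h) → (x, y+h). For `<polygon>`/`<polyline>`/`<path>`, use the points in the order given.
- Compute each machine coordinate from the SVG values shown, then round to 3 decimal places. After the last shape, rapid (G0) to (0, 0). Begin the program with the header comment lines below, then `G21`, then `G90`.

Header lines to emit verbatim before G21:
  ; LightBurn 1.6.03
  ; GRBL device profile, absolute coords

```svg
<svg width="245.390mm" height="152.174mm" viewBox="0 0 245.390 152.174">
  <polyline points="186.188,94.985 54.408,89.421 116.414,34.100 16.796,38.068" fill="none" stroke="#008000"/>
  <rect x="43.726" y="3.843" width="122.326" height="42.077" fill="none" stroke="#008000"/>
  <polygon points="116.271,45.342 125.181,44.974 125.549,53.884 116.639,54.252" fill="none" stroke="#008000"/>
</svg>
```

Since the viewBox matches the mm dimensions, user units are millimetres directly. The only transform is the Y-flip y_m = 152.174 − y_svg.

Shape 1 is a open polyline drawn with `<polyline>`. Its stroke #008000 means engrave at S151, F3811. After flipping Y the toolpath is (186.188,57.189) → (54.408,62.753) → (116.414,118.074) → (16.796,114.106).

Shape 2 is a rectangle drawn with `<rect>`. Its stroke #008000 means engrave at S151, F3811. After flipping Y the toolpath is (43.726,148.331) → (166.052,148.331) → (166.052,106.254) → (43.726,106.254) → (43.726,148.331), returning to the start.

Shape 3 is a regular polygon drawn with `<polygon>`. Its stroke #008000 means engrave at S151, F3811. After flipping Y the toolpath is (116.271,106.832) → (125.181,107.200) → (125.549,98.290) → (116.639,97.922) → (116.271,106.832), returning to the start.

; LightBurn 1.6.03
; GRBL device profile, absolute coords
G21
G90
G0 X186.188 Y57.189
M3 S151
G01 X54.408 Y62.753 F3811
G01 X116.414 Y118.074
G01 X16.796 Y114.106
M5
G0 X43.726 Y148.331
M3 S151
G01 X166.052 Y148.331 F3811
G01 X166.052 Y106.254
G01 X43.726 Y106.254
G01 X43.726 Y148.331
M5
G0 X116.271 Y106.832
M3 S151
G01 X125.181 Y107.200 F3811
G01 X125.549 Y98.290
G01 X116.639 Y97.922
G01 X116.271 Y106.832
M5
G0 X0.000 Y0.000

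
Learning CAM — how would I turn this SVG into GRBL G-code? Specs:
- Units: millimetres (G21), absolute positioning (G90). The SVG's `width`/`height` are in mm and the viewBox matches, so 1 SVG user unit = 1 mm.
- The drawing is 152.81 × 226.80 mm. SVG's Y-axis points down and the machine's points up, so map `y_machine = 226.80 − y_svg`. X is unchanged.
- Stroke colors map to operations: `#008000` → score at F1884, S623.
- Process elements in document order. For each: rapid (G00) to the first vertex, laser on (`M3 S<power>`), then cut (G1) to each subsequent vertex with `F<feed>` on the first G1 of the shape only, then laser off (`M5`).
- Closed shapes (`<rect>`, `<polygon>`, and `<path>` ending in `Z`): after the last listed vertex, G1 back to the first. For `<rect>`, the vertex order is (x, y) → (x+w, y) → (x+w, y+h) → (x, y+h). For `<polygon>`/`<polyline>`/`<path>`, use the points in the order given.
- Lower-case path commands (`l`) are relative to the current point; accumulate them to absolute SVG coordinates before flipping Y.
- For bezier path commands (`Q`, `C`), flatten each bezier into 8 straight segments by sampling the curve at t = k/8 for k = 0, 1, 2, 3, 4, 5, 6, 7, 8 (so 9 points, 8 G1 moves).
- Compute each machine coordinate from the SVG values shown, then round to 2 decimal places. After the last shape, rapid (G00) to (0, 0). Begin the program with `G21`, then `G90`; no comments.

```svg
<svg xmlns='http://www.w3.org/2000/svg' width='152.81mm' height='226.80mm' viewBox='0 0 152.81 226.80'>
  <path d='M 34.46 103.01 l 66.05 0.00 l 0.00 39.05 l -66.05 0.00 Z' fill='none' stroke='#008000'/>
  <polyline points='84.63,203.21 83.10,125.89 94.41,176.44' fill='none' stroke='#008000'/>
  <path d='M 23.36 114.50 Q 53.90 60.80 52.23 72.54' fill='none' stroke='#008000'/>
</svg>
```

viewBox `0 0 152.81 226.80` with mm width/height → 1 unit = 1 mm. Flip: y_m = 226.80 − y_svg.

**Shape 1** — `<path>` rectangle, stroke `#008000` → score (S623, F1884). Machine vertices: (34.46,123.79) → (100.51,123.79) → (100.51,84.74) → (34.46,84.74) → (34.46,123.79). Closed: final G1 returns to the first vertex.

**Shape 2** — `<polyline>` open polyline, stroke `#008000` → score (S623, F1884). Machine vertices: (84.63,23.59) → (83.10,100.91) → (94.41,50.36). Open path.

**Shape 3** — `<path>` quadratic bezier, stroke `#008000` → score (S623, F1884). Control points (SVG): P0=(23.36,114.50), P1=(53.90,60.80), P2=(52.23,72.54); sampled at t=k/8. Machine vertices: (23.36,112.30) → (30.49,124.70) → (36.62,135.06) → (41.74,143.37) → (45.85,149.64) → (48.95,153.86) → (51.05,156.04) → (52.14,156.17) → (52.23,154.26). Open path.

G21
G90
G00 X34.46 Y123.79
M3 S623
G1 X100.51 Y123.79 F1884
G1 X100.51 Y84.74
G1 X34.46 Y84.74
G1 X34.46 Y123.79
M5
G00 X84.63 Y23.59
M3 S623
G1 X83.10 Y100.91 F1884
G1 X94.41 Y50.36
M5
G00 X23.36 Y112.30
M3 S623
G1 X30.49 Y124.70 F1884
G1 X36.62 Y135.06
G1 X41.74 Y143.37
G1 X45.85 Y149.64
G1 X48.95 Y153.86
G1 X51.05 Y156.04
G1 X52.14 Y156.17
G1 X52.23 Y154.26
M5
G00 X0.00 Y0.00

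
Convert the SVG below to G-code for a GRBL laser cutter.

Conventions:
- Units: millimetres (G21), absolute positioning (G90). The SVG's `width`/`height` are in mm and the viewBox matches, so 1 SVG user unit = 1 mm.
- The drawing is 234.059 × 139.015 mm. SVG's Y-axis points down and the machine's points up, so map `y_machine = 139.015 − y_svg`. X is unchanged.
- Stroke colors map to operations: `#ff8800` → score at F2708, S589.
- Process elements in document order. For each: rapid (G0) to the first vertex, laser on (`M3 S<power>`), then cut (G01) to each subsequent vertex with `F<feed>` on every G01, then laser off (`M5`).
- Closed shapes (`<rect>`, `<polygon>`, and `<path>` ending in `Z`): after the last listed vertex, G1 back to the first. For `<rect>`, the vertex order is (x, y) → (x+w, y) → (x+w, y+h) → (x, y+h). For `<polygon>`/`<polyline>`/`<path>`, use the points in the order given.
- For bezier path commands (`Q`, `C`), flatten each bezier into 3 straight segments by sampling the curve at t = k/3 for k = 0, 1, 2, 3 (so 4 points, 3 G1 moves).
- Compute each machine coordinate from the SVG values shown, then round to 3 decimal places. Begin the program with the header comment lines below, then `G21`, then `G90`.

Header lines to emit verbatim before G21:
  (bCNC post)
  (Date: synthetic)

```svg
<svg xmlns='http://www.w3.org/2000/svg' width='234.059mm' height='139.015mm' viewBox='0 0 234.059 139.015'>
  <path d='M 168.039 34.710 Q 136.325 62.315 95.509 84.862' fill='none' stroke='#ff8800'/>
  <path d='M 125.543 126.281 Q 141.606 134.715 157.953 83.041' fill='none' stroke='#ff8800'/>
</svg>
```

Since the viewBox matches the mm dimensions, user units are millimetres directly. The only transform is the Y-flip y_m = 139.015 − y_svg.

Shape 1 is a quadratic bezier drawn with `<path>`. Its stroke #ff8800 means score at S589, F2708. After flipping Y the toolpath is (168.039,104.305) → (145.885,86.464) → (121.708,69.746) → (95.509,54.153).

Shape 2 is a quadratic bezier drawn with `<path>`. Its stroke #ff8800 means score at S589, F2708. After flipping Y the toolpath is (125.543,12.734) → (136.283,13.790) → (147.087,28.203) → (157.953,55.974).

(bCNC post)
(Date: synthetic)
G21
G90
G0 X168.039 Y104.305
M3 S589
G01 X145.885 Y86.464 F2708
G01 X121.708 Y69.746 F2708
G01 X95.509 Y54.153 F2708
M5
G0 X125.543 Y12.734
M3 S589
G01 X136.283 Y13.790 F2708
G01 X147.087 Y28.203 F2708
G01 X157.953 Y55.974 F2708
M5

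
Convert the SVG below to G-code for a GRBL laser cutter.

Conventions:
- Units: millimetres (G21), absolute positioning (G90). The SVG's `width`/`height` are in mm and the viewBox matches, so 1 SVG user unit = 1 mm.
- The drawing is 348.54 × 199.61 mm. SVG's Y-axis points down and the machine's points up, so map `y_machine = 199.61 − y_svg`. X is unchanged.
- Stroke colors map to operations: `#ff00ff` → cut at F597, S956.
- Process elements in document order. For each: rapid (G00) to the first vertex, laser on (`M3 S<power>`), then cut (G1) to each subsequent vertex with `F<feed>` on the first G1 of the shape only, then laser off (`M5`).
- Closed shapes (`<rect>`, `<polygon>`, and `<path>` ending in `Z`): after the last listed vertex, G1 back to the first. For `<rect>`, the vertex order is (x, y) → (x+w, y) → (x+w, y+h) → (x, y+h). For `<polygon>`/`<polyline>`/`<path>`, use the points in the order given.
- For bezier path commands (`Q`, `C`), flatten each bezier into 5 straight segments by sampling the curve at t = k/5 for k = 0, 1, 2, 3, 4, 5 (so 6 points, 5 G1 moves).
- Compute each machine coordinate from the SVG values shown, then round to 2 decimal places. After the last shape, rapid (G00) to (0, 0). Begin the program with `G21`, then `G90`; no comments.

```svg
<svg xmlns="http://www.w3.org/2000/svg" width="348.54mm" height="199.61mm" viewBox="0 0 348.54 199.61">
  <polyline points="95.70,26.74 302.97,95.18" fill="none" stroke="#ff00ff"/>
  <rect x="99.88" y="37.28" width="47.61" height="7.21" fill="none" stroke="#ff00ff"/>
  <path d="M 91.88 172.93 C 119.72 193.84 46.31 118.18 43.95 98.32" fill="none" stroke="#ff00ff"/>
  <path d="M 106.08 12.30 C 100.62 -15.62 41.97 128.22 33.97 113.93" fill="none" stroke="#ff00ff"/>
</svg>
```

1 u = 1 mm; y_m = 199.61 − y.

[1] `<polyline>` line segment, #ff00ff→cut S956 F597: (95.70,172.87) → (302.97,104.43)

[2] `<rect>` rectangle, #ff00ff→cut S956 F597: (99.88,162.33) → (147.49,162.33) → (147.49,155.12) → (99.88,155.12) → (99.88,162.33) (closed)

[3] `<path>` cubic bezier, #ff00ff→cut S956 F597: (91.88,26.68) → (97.81,24.50) → (87.72,38.19) → (69.86,60.43) → (52.51,83.90) → (43.95,101.29)

[4] `<path>` cubic bezier, #ff00ff→cut S956 F597: (106.08,187.31) → (97.25,186.09) → (80.64,159.48) → (61.24,123.32) → (44.02,93.44) → (33.97,85.68)

G21
G90
G00 X95.70 Y172.87
M3 S956
G1 X302.97 Y104.43 F597
M5
G00 X99.88 Y162.33
M3 S956
G1 X147.49 Y162.33 F597
G1 X147.49 Y155.12
G1 X99.88 Y155.12
G1 X99.88 Y162.33
M5
G00 X91.88 Y26.68
M3 S956
G1 X97.81 Y24.50 F597
G1 X87.72 Y38.19
G1 X69.86 Y60.43
G1 X52.51 Y83.90
G1 X43.95 Y101.29
M5
G00 X106.08 Y187.31
M3 S956
G1 X97.25 Y186.09 F597
G1 X80.64 Y159.48
G1 X61.24 Y123.32
G1 X44.02 Y93.44
G1 X33.97 Y85.68
M5
G00 X0.00 Y0.00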